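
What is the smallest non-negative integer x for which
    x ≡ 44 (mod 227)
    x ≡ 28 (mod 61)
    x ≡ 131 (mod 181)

1505508

From x ≡ 44 (mod 227) write x = 44 + 227t. Substituting into x ≡ 28 (mod 61) gives 227t ≡ 45 (mod 61), and since 44⁻¹ ≡ 43 (mod 61), t ≡ 44. Hence x ≡ 44 + 227·44 = 10032 (mod 13847).
From x ≡ 10032 (mod 13847) write x = 10032 + 13847t. Substituting into x ≡ 131 (mod 181) gives 13847t ≡ 54 (mod 181), and since 91⁻¹ ≡ 2 (mod 181), t ≡ 108. Hence x ≡ 10032 + 13847·108 = 1505508 (mod 2506307).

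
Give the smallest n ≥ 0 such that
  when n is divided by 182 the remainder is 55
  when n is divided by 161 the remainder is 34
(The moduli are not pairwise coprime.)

4059

Combine the congruences pairwise.
gcd(182, 161) = 7 and 7 | (34 − 55), so the pair is consistent; merging gives n ≡ 4059 (mod 4186), where 4186 = lcm(182, 161).
The solution is unique modulo lcm(182, 161) = 4186.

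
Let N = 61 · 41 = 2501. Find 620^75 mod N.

2246

Mod 61: 620 ≡ 10; by Fermat, exponent reduces to 75 mod 60 = 15; 10^15 ≡ 50 (mod 61).
Mod 41: 620 ≡ 5; by Fermat, exponent reduces to 75 mod 40 = 35; 5^35 ≡ 32 (mod 41).
Combine by CRT: x ≡ 50 (mod 61), x ≡ 32 (mod 41) ⇒ x ≡ 2246 (mod 2501).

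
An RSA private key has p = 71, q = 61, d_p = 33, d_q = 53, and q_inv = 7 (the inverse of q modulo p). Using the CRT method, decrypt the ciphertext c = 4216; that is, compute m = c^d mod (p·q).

654

m₁ = c^(d_p) mod p: c ≡ 27 (mod 71), and 27^33 mod 71 = 15.
m₂ = c^(d_q) mod q: c ≡ 7 (mod 61), and 7^53 mod 61 = 44.
h = q_inv·(m₁ − m₂) mod p = 7·(15 − 44) mod 71 = 10.
m = m₂ + h·q = 44 + 10·61 = 654.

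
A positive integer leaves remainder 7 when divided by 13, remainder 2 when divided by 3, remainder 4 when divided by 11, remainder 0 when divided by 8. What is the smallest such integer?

488

The moduli are pairwise coprime; M = 13·3·11·8 = 3432.
M/13 = 264; 264 ≡ 4 (mod 13); 4·10 ≡ 1, so inverse 10.
M/3 = 1144; 1144 ≡ 1 (mod 3), inverse 1.
M/11 = 312; 312 ≡ 4 (mod 11); 4·3 ≡ 1, so inverse 3.
M/8 = 429; 429 ≡ 5 (mod 8); 5·5 ≡ 1, so inverse 5.
N ≡ 7·264·10 + 2·1144·1 + 4·312·3 + 0·429·5 = 24512.
24512 mod 3432 = 488.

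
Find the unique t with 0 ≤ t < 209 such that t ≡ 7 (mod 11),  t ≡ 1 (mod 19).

Combine the congruences pairwise.
From t ≡ 7 (mod 11) write t = 7 + 11s. Substituting into t ≡ 1 (mod 19) gives 11s ≡ 13 (mod 19), and since 11⁻¹ ≡ 7 (mod 19), s ≡ 15. Hence t ≡ 7 + 11·15 = 172 (mod 209).

172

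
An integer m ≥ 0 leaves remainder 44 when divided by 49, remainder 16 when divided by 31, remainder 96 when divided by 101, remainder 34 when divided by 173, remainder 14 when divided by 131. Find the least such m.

2688128529

From m ≡ 44 (mod 49) write m = 44 + 49t. Substituting into m ≡ 16 (mod 31) gives 49t ≡ 3 (mod 31), and since 18⁻¹ ≡ 19 (mod 31), t ≡ 26. Hence m ≡ 44 + 49·26 = 1318 (mod 1519).
From m ≡ 1318 (mod 1519) write m = 1318 + 1519t. Substituting into m ≡ 96 (mod 101) gives 1519t ≡ 91 (mod 101), and since 4⁻¹ ≡ 76 (mod 101), t ≡ 48. Hence m ≡ 1318 + 1519·48 = 74230 (mod 153419).
From m ≡ 74230 (mod 153419) write m = 74230 + 153419t. Substituting into m ≡ 34 (mod 173) gives 153419t ≡ 21 (mod 173), and since 141⁻¹ ≡ 27 (mod 173), t ≡ 48. Hence m ≡ 74230 + 153419·48 = 7438342 (mod 26541487).
From m ≡ 7438342 (mod 26541487) write m = 7438342 + 26541487t. Substituting into m ≡ 14 (mod 131) gives 26541487t ≡ 114 (mod 131), and since 101⁻¹ ≡ 48 (mod 131), t ≡ 101. Hence m ≡ 7438342 + 26541487·101 = 2688128529 (mod 3476934797).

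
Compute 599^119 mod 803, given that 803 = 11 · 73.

306

Mod 11: 599 ≡ 5; by Fermat, exponent reduces to 119 mod 10 = 9; 5^9 ≡ 9 (mod 11).
Mod 73: 599 ≡ 15; by Fermat, exponent reduces to 119 mod 72 = 47; 15^47 ≡ 14 (mod 73).
Combine by CRT: x ≡ 9 (mod 11), x ≡ 14 (mod 73) ⇒ x ≡ 306 (mod 803).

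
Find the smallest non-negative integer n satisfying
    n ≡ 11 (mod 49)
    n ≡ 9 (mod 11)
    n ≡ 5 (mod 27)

The moduli are pairwise coprime; M = 49·11·27 = 14553.
M/49 = 297; 297 ≡ 3 (mod 49); 3·33 ≡ 1, so inverse 33.
M/11 = 1323; 1323 ≡ 3 (mod 11); 3·4 ≡ 1, so inverse 4.
M/27 = 539; 539 ≡ 26 (mod 27); 26·26 ≡ 1, so inverse 26.
n ≡ 11·297·33 + 9·1323·4 + 5·539·26 = 225509.
225509 mod 14553 = 7214.

7214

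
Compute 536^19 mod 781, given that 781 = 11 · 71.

Mod 11: 536 ≡ 8; by Fermat, exponent reduces to 19 mod 10 = 9; 8^9 ≡ 7 (mod 11).
Mod 71: 536 ≡ 39; 39^19 ≡ 26 (mod 71).
Combine by CRT: x ≡ 7 (mod 11), x ≡ 26 (mod 71) ⇒ x ≡ 381 (mod 781).

381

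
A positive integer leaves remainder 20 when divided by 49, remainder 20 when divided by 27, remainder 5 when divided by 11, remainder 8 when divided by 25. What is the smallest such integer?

7958

The moduli are pairwise coprime; N = 49·27·11·25 = 363825.
N/49 = 7425; 7425 ≡ 26 (mod 49); 26·17 ≡ 1, so inverse 17.
N/27 = 13475; 13475 ≡ 2 (mod 27); 2·14 ≡ 1, so inverse 14.
N/11 = 33075; 33075 ≡ 9 (mod 11); 9·5 ≡ 1, so inverse 5.
N/25 = 14553; 14553 ≡ 3 (mod 25); 3·17 ≡ 1, so inverse 17.
x ≡ 20·7425·17 + 20·13475·14 + 5·33075·5 + 8·14553·17 = 9103583.
9103583 mod 363825 = 7958.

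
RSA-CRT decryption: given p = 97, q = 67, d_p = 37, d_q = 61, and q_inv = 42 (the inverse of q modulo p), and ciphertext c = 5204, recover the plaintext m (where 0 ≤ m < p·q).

m₁ = c^(d_p) mod p: c ≡ 63 (mod 97), and 63^37 mod 97 = 55.
m₂ = c^(d_q) mod q: c ≡ 45 (mod 67), and 45^61 mod 67 = 42.
h = q_inv·(m₁ − m₂) mod p = 42·(55 − 42) mod 97 = 61.
m = m₂ + h·q = 42 + 61·67 = 4129.

4129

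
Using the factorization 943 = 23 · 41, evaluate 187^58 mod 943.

625

Mod 23: 187 ≡ 3; by Fermat, exponent reduces to 58 mod 22 = 14; 3^14 ≡ 4 (mod 23).
Mod 41: 187 ≡ 23; by Fermat, exponent reduces to 58 mod 40 = 18; 23^18 ≡ 10 (mod 41).
Combine by CRT: x ≡ 4 (mod 23), x ≡ 10 (mod 41) ⇒ x ≡ 625 (mod 943).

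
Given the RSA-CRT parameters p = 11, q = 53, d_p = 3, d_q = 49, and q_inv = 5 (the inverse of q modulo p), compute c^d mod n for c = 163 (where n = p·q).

135

m₁ = c^(d_p) mod p: c ≡ 9 (mod 11), and 9^3 mod 11 = 3.
m₂ = c^(d_q) mod q: c ≡ 4 (mod 53), and 4^49 mod 53 = 29.
h = q_inv·(m₁ − m₂) mod p = 5·(3 − 29) mod 11 = 2.
m = m₂ + h·q = 29 + 2·53 = 135.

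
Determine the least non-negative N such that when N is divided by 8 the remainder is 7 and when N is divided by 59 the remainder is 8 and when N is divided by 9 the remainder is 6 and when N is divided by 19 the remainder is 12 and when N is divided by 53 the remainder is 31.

306159

The moduli are pairwise coprime; M = 8·59·9·19·53 = 4277736.
M/8 = 534717; 534717 ≡ 5 (mod 8); 5·5 ≡ 1, so inverse 5.
M/59 = 72504; 72504 ≡ 52 (mod 59); 52·42 ≡ 1, so inverse 42.
M/9 = 475304; 475304 ≡ 5 (mod 9); 5·2 ≡ 1, so inverse 2.
M/19 = 225144; 225144 ≡ 13 (mod 19); 13·3 ≡ 1, so inverse 3.
M/53 = 80712; 80712 ≡ 46 (mod 53); 46·15 ≡ 1, so inverse 15.
N ≡ 7·534717·5 + 8·72504·42 + 6·475304·2 + 12·225144·3 + 31·80712·15 = 94416351.
94416351 mod 4277736 = 306159.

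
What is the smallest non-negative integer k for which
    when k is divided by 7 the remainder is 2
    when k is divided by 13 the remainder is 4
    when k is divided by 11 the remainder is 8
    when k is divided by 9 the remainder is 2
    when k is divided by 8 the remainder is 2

From k ≡ 2 (mod 7) write k = 2 + 7t. Substituting into k ≡ 4 (mod 13) gives 7t ≡ 2 (mod 13), and since 7⁻¹ ≡ 2 (mod 13), t ≡ 4. Hence k ≡ 2 + 7·4 = 30 (mod 91).
From k ≡ 30 (mod 91) write k = 30 + 91t. Substituting into k ≡ 8 (mod 11) gives 91t ≡ 0 (mod 11), and since 3⁻¹ ≡ 4 (mod 11), t ≡ 0. Hence k ≡ 30 + 91·0 = 30 (mod 1001).
From k ≡ 30 (mod 1001) write k = 30 + 1001t. Substituting into k ≡ 2 (mod 9) gives 1001t ≡ 8 (mod 9), and since 2⁻¹ ≡ 5 (mod 9), t ≡ 4. Hence k ≡ 30 + 1001·4 = 4034 (mod 9009).
From k ≡ 4034 (mod 9009) write k = 4034 + 9009t. Substituting into k ≡ 2 (mod 8) gives 9009t ≡ 0 (mod 8), and since 1⁻¹ ≡ 1 (mod 8), t ≡ 0. Hence k ≡ 4034 + 9009·0 = 4034 (mod 72072).

4034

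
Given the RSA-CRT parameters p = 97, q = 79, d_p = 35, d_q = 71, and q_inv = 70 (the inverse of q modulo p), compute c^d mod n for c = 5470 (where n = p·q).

2248

m₁ = c^(d_p) mod p: c ≡ 38 (mod 97), and 38^35 mod 97 = 17.
m₂ = c^(d_q) mod q: c ≡ 19 (mod 79), and 19^71 mod 79 = 36.
h = q_inv·(m₁ − m₂) mod p = 70·(17 − 36) mod 97 = 28.
m = m₂ + h·q = 36 + 28·79 = 2248.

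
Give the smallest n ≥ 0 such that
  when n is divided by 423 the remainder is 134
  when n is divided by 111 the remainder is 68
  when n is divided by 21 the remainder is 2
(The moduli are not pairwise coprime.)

8171

Combine the congruences pairwise.
gcd(423, 111) = 3 and 3 | (68 − 134), so the pair is consistent; merging gives n ≡ 8171 (mod 15651), where 15651 = lcm(423, 111).
gcd(15651, 21) = 3 and 3 | (2 − 8171), so the pair is consistent; merging gives n ≡ 8171 (mod 109557), where 109557 = lcm(15651, 21).
The solution is unique modulo lcm(423, 111, 21) = 109557.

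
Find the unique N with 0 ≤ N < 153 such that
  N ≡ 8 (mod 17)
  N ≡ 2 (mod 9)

110

From N ≡ 8 (mod 17) write N = 8 + 17t. Substituting into N ≡ 2 (mod 9) gives 17t ≡ 3 (mod 9), and since 8⁻¹ ≡ 8 (mod 9), t ≡ 6. Hence N ≡ 8 + 17·6 = 110 (mod 153).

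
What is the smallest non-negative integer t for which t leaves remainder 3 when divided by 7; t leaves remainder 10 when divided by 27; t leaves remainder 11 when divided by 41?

From t ≡ 3 (mod 7) write t = 3 + 7s. Substituting into t ≡ 10 (mod 27) gives 7s ≡ 7 (mod 27), and since 7⁻¹ ≡ 4 (mod 27), s ≡ 1. Hence t ≡ 3 + 7·1 = 10 (mod 189).
From t ≡ 10 (mod 189) write t = 10 + 189s. Substituting into t ≡ 11 (mod 41) gives 189s ≡ 1 (mod 41), and since 25⁻¹ ≡ 23 (mod 41), s ≡ 23. Hence t ≡ 10 + 189·23 = 4357 (mod 7749).

4357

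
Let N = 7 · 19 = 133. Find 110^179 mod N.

52

Mod 7: 110 ≡ 5; by Fermat, exponent reduces to 179 mod 6 = 5; 5^5 ≡ 3 (mod 7).
Mod 19: 110 ≡ 15; by Fermat, exponent reduces to 179 mod 18 = 17; 15^17 ≡ 14 (mod 19).
Combine by CRT: x ≡ 3 (mod 7), x ≡ 14 (mod 19) ⇒ x ≡ 52 (mod 133).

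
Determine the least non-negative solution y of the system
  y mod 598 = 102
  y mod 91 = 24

gcd(598, 91) = 13 and 13 | (24 − 102), so the pair is consistent; merging gives y ≡ 1298 (mod 4186), where 4186 = lcm(598, 91).
The solution is unique modulo lcm(598, 91) = 4186.

1298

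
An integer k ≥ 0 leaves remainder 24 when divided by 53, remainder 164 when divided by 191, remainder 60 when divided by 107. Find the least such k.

625689

The moduli are pairwise coprime; N = 53·191·107 = 1083161.
N/53 = 20437; 20437 ≡ 32 (mod 53); 32·5 ≡ 1, so inverse 5.
N/191 = 5671; 5671 ≡ 132 (mod 191); 132·123 ≡ 1, so inverse 123.
N/107 = 10123; 10123 ≡ 65 (mod 107); 65·28 ≡ 1, so inverse 28.
k ≡ 24·20437·5 + 164·5671·123 + 60·10123·28 = 133854492.
133854492 mod 1083161 = 625689.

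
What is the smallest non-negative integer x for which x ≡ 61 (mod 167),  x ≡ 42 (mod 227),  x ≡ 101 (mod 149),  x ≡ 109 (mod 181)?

The moduli are pairwise coprime; N = 167·227·149·181 = 1022367821.
N/167 = 6121963; 6121963 ≡ 77 (mod 167); 77·154 ≡ 1, so inverse 154.
N/227 = 4503823; 4503823 ≡ 143 (mod 227); 143·127 ≡ 1, so inverse 127.
N/149 = 6861529; 6861529 ≡ 79 (mod 149); 79·83 ≡ 1, so inverse 83.
N/181 = 5648441; 5648441 ≡ 155 (mod 181); 155·174 ≡ 1, so inverse 174.
x ≡ 61·6121963·154 + 42·4503823·127 + 101·6861529·83 + 109·5648441·174 = 246181641917.
246181641917 mod 1022367821 = 813364877.

813364877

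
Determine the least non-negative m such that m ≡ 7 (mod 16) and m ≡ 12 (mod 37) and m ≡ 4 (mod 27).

15367

Combine the congruences pairwise.
From m ≡ 7 (mod 16) write m = 7 + 16t. Substituting into m ≡ 12 (mod 37) gives 16t ≡ 5 (mod 37), and since 16⁻¹ ≡ 7 (mod 37), t ≡ 35. Hence m ≡ 7 + 16·35 = 567 (mod 592).
From m ≡ 567 (mod 592) write m = 567 + 592t. Substituting into m ≡ 4 (mod 27) gives 592t ≡ 4 (mod 27), and since 25⁻¹ ≡ 13 (mod 27), t ≡ 25. Hence m ≡ 567 + 592·25 = 15367 (mod 15984).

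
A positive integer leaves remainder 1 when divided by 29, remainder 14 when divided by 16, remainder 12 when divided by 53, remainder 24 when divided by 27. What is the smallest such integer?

Combine the congruences pairwise.
From x ≡ 1 (mod 29) write x = 1 + 29t. Substituting into x ≡ 14 (mod 16) gives 29t ≡ 13 (mod 16), and since 13⁻¹ ≡ 5 (mod 16), t ≡ 1. Hence x ≡ 1 + 29·1 = 30 (mod 464).
From x ≡ 30 (mod 464) write x = 30 + 464t. Substituting into x ≡ 12 (mod 53) gives 464t ≡ 35 (mod 53), and since 40⁻¹ ≡ 4 (mod 53), t ≡ 34. Hence x ≡ 30 + 464·34 = 15806 (mod 24592).
From x ≡ 15806 (mod 24592) write x = 15806 + 24592t. Substituting into x ≡ 24 (mod 27) gives 24592t ≡ 13 (mod 27), and since 22⁻¹ ≡ 16 (mod 27), t ≡ 19. Hence x ≡ 15806 + 24592·19 = 483054 (mod 663984).

483054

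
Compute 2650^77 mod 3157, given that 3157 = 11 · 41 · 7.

Mod 11: 2650 ≡ 10; by Fermat, exponent reduces to 77 mod 10 = 7; 10^7 ≡ 10 (mod 11).
Mod 41: 2650 ≡ 26; by Fermat, exponent reduces to 77 mod 40 = 37; 26^37 ≡ 22 (mod 41).
Mod 7: 2650 ≡ 4; by Fermat, exponent reduces to 77 mod 6 = 5; 4^5 ≡ 2 (mod 7).
Combine by CRT: x ≡ 10 (mod 11), x ≡ 22 (mod 41), x ≡ 2 (mod 7) ⇒ x ≡ 1990 (mod 3157).

1990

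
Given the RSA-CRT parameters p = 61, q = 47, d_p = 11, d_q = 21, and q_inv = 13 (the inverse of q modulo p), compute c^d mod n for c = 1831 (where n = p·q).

2197

m₁ = c^(d_p) mod p: c ≡ 1 (mod 61), and 1^11 mod 61 = 1.
m₂ = c^(d_q) mod q: c ≡ 45 (mod 47), and 45^21 mod 47 = 35.
h = q_inv·(m₁ − m₂) mod p = 13·(1 − 35) mod 61 = 46.
m = m₂ + h·q = 35 + 46·47 = 2197.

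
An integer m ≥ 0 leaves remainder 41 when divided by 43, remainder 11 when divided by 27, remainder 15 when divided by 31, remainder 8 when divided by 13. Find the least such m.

Combine the congruences pairwise.
From m ≡ 41 (mod 43) write m = 41 + 43t. Substituting into m ≡ 11 (mod 27) gives 43t ≡ 24 (mod 27), and since 16⁻¹ ≡ 22 (mod 27), t ≡ 15. Hence m ≡ 41 + 43·15 = 686 (mod 1161).
From m ≡ 686 (mod 1161) write m = 686 + 1161t. Substituting into m ≡ 15 (mod 31) gives 1161t ≡ 11 (mod 31), and since 14⁻¹ ≡ 20 (mod 31), t ≡ 3. Hence m ≡ 686 + 1161·3 = 4169 (mod 35991).
From m ≡ 4169 (mod 35991) write m = 4169 + 35991t. Substituting into m ≡ 8 (mod 13) gives 35991t ≡ 12 (mod 13), and since 7⁻¹ ≡ 2 (mod 13), t ≡ 11. Hence m ≡ 4169 + 35991·11 = 400070 (mod 467883).

400070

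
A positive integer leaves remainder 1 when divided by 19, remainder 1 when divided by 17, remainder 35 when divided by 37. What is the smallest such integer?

The moduli are pairwise coprime; M = 19·17·37 = 11951.
M/19 = 629; 629 ≡ 2 (mod 19); 2·10 ≡ 1, so inverse 10.
M/17 = 703; 703 ≡ 6 (mod 17); 6·3 ≡ 1, so inverse 3.
M/37 = 323; 323 ≡ 27 (mod 37); 27·11 ≡ 1, so inverse 11.
N ≡ 1·629·10 + 1·703·3 + 35·323·11 = 132754.
132754 mod 11951 = 1293.

1293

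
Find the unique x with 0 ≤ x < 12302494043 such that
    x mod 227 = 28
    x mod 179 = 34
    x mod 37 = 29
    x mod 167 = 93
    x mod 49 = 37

The moduli are pairwise coprime; N = 227·179·37·167·49 = 12302494043.
N/227 = 54196009; 54196009 ≡ 213 (mod 227); 213·81 ≡ 1, so inverse 81.
N/179 = 68729017; 68729017 ≡ 177 (mod 179); 177·89 ≡ 1, so inverse 89.
N/37 = 332499839; 332499839 ≡ 5 (mod 37); 5·15 ≡ 1, so inverse 15.
N/167 = 73667629; 73667629 ≡ 88 (mod 167); 88·93 ≡ 1, so inverse 93.
N/49 = 251071307; 251071307 ≡ 11 (mod 49); 11·9 ≡ 1, so inverse 9.
x ≡ 28·54196009·81 + 34·68729017·89 + 29·332499839·15 + 93·73667629·93 + 37·251071307·9 = 1196286052271.
1196286052271 mod 12302494043 = 2944130100.

2944130100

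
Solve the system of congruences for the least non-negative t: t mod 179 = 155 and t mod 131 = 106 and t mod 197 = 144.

From t ≡ 155 (mod 179) write t = 155 + 179s. Substituting into t ≡ 106 (mod 131) gives 179s ≡ 82 (mod 131), and since 48⁻¹ ≡ 101 (mod 131), s ≡ 29. Hence t ≡ 155 + 179·29 = 5346 (mod 23449).
From t ≡ 5346 (mod 23449) write t = 5346 + 23449s. Substituting into t ≡ 144 (mod 197) gives 23449s ≡ 117 (mod 197), and since 6⁻¹ ≡ 33 (mod 197), s ≡ 118. Hence t ≡ 5346 + 23449·118 = 2772328 (mod 4619453).

2772328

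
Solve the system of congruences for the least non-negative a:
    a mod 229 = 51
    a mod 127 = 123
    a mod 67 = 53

From a ≡ 51 (mod 229) write a = 51 + 229t. Substituting into a ≡ 123 (mod 127) gives 229t ≡ 72 (mod 127), and since 102⁻¹ ≡ 66 (mod 127), t ≡ 53. Hence a ≡ 51 + 229·53 = 12188 (mod 29083).
From a ≡ 12188 (mod 29083) write a = 12188 + 29083t. Substituting into a ≡ 53 (mod 67) gives 29083t ≡ 59 (mod 67), and since 5⁻¹ ≡ 27 (mod 67), t ≡ 52. Hence a ≡ 12188 + 29083·52 = 1524504 (mod 1948561).

1524504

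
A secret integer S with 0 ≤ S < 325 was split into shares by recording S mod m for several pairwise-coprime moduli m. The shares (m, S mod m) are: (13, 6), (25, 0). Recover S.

175

Combine the congruences pairwise.
From S ≡ 6 (mod 13) write S = 6 + 13t. Substituting into S ≡ 0 (mod 25) gives 13t ≡ 19 (mod 25), and since 13⁻¹ ≡ 2 (mod 25), t ≡ 13. Hence S ≡ 6 + 13·13 = 175 (mod 325).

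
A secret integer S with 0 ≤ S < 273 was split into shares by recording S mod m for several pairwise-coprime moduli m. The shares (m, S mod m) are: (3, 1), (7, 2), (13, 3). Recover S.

The moduli are pairwise coprime; N = 3·7·13 = 273.
N/3 = 91; 91 ≡ 1 (mod 3), inverse 1.
N/7 = 39; 39 ≡ 4 (mod 7); 4·2 ≡ 1, so inverse 2.
N/13 = 21; 21 ≡ 8 (mod 13); 8·5 ≡ 1, so inverse 5.
S ≡ 1·91·1 + 2·39·2 + 3·21·5 = 562.
562 mod 273 = 16.

16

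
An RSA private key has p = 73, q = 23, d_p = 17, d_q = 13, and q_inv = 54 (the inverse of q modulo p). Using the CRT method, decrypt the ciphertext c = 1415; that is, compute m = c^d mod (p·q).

m₁ = c^(d_p) mod p: c ≡ 28 (mod 73), and 28^17 mod 73 = 14.
m₂ = c^(d_q) mod q: c ≡ 12 (mod 23), and 12^13 mod 23 = 6.
h = q_inv·(m₁ − m₂) mod p = 54·(14 − 6) mod 73 = 67.
m = m₂ + h·q = 6 + 67·23 = 1547.

1547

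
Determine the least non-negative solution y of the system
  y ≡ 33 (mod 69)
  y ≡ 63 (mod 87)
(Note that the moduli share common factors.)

gcd(69, 87) = 3 and 3 | (63 − 33), so the pair is consistent; merging gives y ≡ 585 (mod 2001), where 2001 = lcm(69, 87).
The solution is unique modulo lcm(69, 87) = 2001.

585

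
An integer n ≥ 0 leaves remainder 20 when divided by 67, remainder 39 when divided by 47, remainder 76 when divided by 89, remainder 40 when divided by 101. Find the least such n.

From n ≡ 20 (mod 67) write n = 20 + 67t. Substituting into n ≡ 39 (mod 47) gives 67t ≡ 19 (mod 47), and since 20⁻¹ ≡ 40 (mod 47), t ≡ 8. Hence n ≡ 20 + 67·8 = 556 (mod 3149).
From n ≡ 556 (mod 3149) write n = 556 + 3149t. Substituting into n ≡ 76 (mod 89) gives 3149t ≡ 54 (mod 89), and since 34⁻¹ ≡ 55 (mod 89), t ≡ 33. Hence n ≡ 556 + 3149·33 = 104473 (mod 280261).
From n ≡ 104473 (mod 280261) write n = 104473 + 280261t. Substituting into n ≡ 40 (mod 101) gives 280261t ≡ 1 (mod 101), and since 87⁻¹ ≡ 36 (mod 101), t ≡ 36. Hence n ≡ 104473 + 280261·36 = 10193869 (mod 28306361).

10193869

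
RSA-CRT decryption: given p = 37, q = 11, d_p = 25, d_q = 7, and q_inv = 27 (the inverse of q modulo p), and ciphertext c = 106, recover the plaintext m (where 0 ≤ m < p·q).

m₁ = c^(d_p) mod p: c ≡ 32 (mod 37), and 32^25 mod 37 = 18.
m₂ = c^(d_q) mod q: c ≡ 7 (mod 11), and 7^7 mod 11 = 6.
h = q_inv·(m₁ − m₂) mod p = 27·(18 − 6) mod 37 = 28.
m = m₂ + h·q = 6 + 28·11 = 314.

314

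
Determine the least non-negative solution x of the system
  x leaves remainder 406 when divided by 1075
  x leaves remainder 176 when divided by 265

21906

gcd(1075, 265) = 5 and 5 | (176 − 406), so the pair is consistent; merging gives x ≡ 21906 (mod 56975), where 56975 = lcm(1075, 265).
The solution is unique modulo lcm(1075, 265) = 56975.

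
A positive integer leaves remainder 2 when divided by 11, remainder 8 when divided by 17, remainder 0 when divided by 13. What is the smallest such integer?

1300

From N ≡ 2 (mod 11) write N = 2 + 11t. Substituting into N ≡ 8 (mod 17) gives 11t ≡ 6 (mod 17), and since 11⁻¹ ≡ 14 (mod 17), t ≡ 16. Hence N ≡ 2 + 11·16 = 178 (mod 187).
From N ≡ 178 (mod 187) write N = 178 + 187t. Substituting into N ≡ 0 (mod 13) gives 187t ≡ 4 (mod 13), and since 5⁻¹ ≡ 8 (mod 13), t ≡ 6. Hence N ≡ 178 + 187·6 = 1300 (mod 2431).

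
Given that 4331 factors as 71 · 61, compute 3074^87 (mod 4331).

2143

Mod 71: 3074 ≡ 21; by Fermat, exponent reduces to 87 mod 70 = 17; 21^17 ≡ 13 (mod 71).
Mod 61: 3074 ≡ 24; by Fermat, exponent reduces to 87 mod 60 = 27; 24^27 ≡ 8 (mod 61).
Combine by CRT: x ≡ 13 (mod 71), x ≡ 8 (mod 61) ⇒ x ≡ 2143 (mod 4331).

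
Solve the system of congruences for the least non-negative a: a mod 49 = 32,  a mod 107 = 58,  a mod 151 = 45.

467541

The moduli are pairwise coprime; N = 49·107·151 = 791693.
N/49 = 16157; 16157 ≡ 36 (mod 49); 36·15 ≡ 1, so inverse 15.
N/107 = 7399; 7399 ≡ 16 (mod 107); 16·87 ≡ 1, so inverse 87.
N/151 = 5243; 5243 ≡ 109 (mod 151); 109·133 ≡ 1, so inverse 133.
a ≡ 32·16157·15 + 58·7399·87 + 45·5243·133 = 76470069.
76470069 mod 791693 = 467541.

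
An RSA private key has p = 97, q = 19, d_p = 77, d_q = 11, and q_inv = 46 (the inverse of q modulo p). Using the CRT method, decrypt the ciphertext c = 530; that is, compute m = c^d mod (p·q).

612

m₁ = c^(d_p) mod p: c ≡ 45 (mod 97), and 45^77 mod 97 = 30.
m₂ = c^(d_q) mod q: c ≡ 17 (mod 19), and 17^11 mod 19 = 4.
h = q_inv·(m₁ − m₂) mod p = 46·(30 − 4) mod 97 = 32.
m = m₂ + h·q = 4 + 32·19 = 612.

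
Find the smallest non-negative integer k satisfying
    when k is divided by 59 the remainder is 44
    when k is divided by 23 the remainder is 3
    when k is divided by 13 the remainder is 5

11549

Combine the congruences pairwise.
From k ≡ 44 (mod 59) write k = 44 + 59t. Substituting into k ≡ 3 (mod 23) gives 59t ≡ 5 (mod 23), and since 13⁻¹ ≡ 16 (mod 23), t ≡ 11. Hence k ≡ 44 + 59·11 = 693 (mod 1357).
From k ≡ 693 (mod 1357) write k = 693 + 1357t. Substituting into k ≡ 5 (mod 13) gives 1357t ≡ 1 (mod 13), and since 5⁻¹ ≡ 8 (mod 13), t ≡ 8. Hence k ≡ 693 + 1357·8 = 11549 (mod 17641).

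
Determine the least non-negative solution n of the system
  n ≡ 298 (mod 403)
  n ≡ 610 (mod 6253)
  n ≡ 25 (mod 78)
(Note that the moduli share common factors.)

281995

gcd(403, 6253) = 13 and 13 | (610 − 298), so the pair is consistent; merging gives n ≡ 88152 (mod 193843), where 193843 = lcm(403, 6253).
gcd(193843, 78) = 13 and 13 | (25 − 88152), so the pair is consistent; merging gives n ≡ 281995 (mod 1163058), where 1163058 = lcm(193843, 78).
The solution is unique modulo lcm(403, 6253, 78) = 1163058.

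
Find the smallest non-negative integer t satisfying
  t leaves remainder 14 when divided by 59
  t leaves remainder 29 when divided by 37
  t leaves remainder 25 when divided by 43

From t ≡ 14 (mod 59) write t = 14 + 59s. Substituting into t ≡ 29 (mod 37) gives 59s ≡ 15 (mod 37), and since 22⁻¹ ≡ 32 (mod 37), s ≡ 36. Hence t ≡ 14 + 59·36 = 2138 (mod 2183).
From t ≡ 2138 (mod 2183) write t = 2138 + 2183s. Substituting into t ≡ 25 (mod 43) gives 2183s ≡ 37 (mod 43), and since 33⁻¹ ≡ 30 (mod 43), s ≡ 35. Hence t ≡ 2138 + 2183·35 = 78543 (mod 93869).

78543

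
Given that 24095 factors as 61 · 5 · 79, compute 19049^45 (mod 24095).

Mod 61: 19049 ≡ 17; 17^45 ≡ 11 (mod 61).
Mod 5: 19049 ≡ 4; by Fermat, exponent reduces to 45 mod 4 = 1; 4^1 ≡ 4 (mod 5).
Mod 79: 19049 ≡ 10; 10^45 ≡ 18 (mod 79).
Combine by CRT: x ≡ 11 (mod 61), x ≡ 4 (mod 5), x ≡ 18 (mod 79) ⇒ x ≡ 5074 (mod 24095).

5074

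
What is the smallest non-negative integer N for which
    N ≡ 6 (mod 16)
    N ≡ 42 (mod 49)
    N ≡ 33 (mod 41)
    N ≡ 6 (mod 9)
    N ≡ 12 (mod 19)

5480790

From N ≡ 6 (mod 16) write N = 6 + 16t. Substituting into N ≡ 42 (mod 49) gives 16t ≡ 36 (mod 49), and since 16⁻¹ ≡ 46 (mod 49), t ≡ 39. Hence N ≡ 6 + 16·39 = 630 (mod 784).
From N ≡ 630 (mod 784) write N = 630 + 784t. Substituting into N ≡ 33 (mod 41) gives 784t ≡ 18 (mod 41), and since 5⁻¹ ≡ 33 (mod 41), t ≡ 20. Hence N ≡ 630 + 784·20 = 16310 (mod 32144).
From N ≡ 16310 (mod 32144) write N = 16310 + 32144t. Substituting into N ≡ 6 (mod 9) gives 32144t ≡ 4 (mod 9), and since 5⁻¹ ≡ 2 (mod 9), t ≡ 8. Hence N ≡ 16310 + 32144·8 = 273462 (mod 289296).
From N ≡ 273462 (mod 289296) write N = 273462 + 289296t. Substituting into N ≡ 12 (mod 19) gives 289296t ≡ 17 (mod 19), and since 2⁻¹ ≡ 10 (mod 19), t ≡ 18. Hence N ≡ 273462 + 289296·18 = 5480790 (mod 5496624).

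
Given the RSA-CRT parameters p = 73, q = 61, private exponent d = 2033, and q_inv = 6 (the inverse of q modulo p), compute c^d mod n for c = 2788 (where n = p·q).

3386

d_p = d mod (p−1) = 2033 mod 72 = 17; d_q = d mod (q−1) = 53.
m₁ = c^(d_p) mod p: c ≡ 14 (mod 73), and 14^17 mod 73 = 28.
m₂ = c^(d_q) mod q: c ≡ 43 (mod 61), and 43^53 mod 61 = 31.
h = q_inv·(m₁ − m₂) mod p = 6·(28 − 31) mod 73 = 55.
m = m₂ + h·q = 31 + 55·61 = 3386.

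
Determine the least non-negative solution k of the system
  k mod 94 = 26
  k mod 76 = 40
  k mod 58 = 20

gcd(94, 76) = 2 and 2 | (40 − 26), so the pair is consistent; merging gives k ≡ 496 (mod 3572), where 3572 = lcm(94, 76).
gcd(3572, 58) = 2 and 2 | (20 − 496), so the pair is consistent; merging gives k ≡ 54076 (mod 103588), where 103588 = lcm(3572, 58).
The solution is unique modulo lcm(94, 76, 58) = 103588.

54076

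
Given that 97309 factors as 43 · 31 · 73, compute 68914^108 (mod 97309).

70154

Mod 43: 68914 ≡ 28; by Fermat, exponent reduces to 108 mod 42 = 24; 28^24 ≡ 21 (mod 43).
Mod 31: 68914 ≡ 1; by Fermat, exponent reduces to 108 mod 30 = 18; 1^18 ≡ 1 (mod 31).
Mod 73: 68914 ≡ 2; by Fermat, exponent reduces to 108 mod 72 = 36; 2^36 ≡ 1 (mod 73).
Combine by CRT: x ≡ 21 (mod 43), x ≡ 1 (mod 31), x ≡ 1 (mod 73) ⇒ x ≡ 70154 (mod 97309).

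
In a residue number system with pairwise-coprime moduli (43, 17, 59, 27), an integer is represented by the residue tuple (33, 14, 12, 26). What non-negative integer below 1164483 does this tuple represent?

563462

The moduli are pairwise coprime; N = 43·17·59·27 = 1164483.
N/43 = 27081; 27081 ≡ 34 (mod 43); 34·19 ≡ 1, so inverse 19.
N/17 = 68499; 68499 ≡ 6 (mod 17); 6·3 ≡ 1, so inverse 3.
N/59 = 19737; 19737 ≡ 31 (mod 59); 31·40 ≡ 1, so inverse 40.
N/27 = 43129; 43129 ≡ 10 (mod 27); 10·19 ≡ 1, so inverse 19.
x ≡ 33·27081·19 + 14·68499·3 + 12·19737·40 + 26·43129·19 = 50636231.
50636231 mod 1164483 = 563462.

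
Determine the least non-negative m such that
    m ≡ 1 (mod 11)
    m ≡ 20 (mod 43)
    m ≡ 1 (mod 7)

The moduli are pairwise coprime; N = 11·43·7 = 3311.
N/11 = 301; 301 ≡ 4 (mod 11); 4·3 ≡ 1, so inverse 3.
N/43 = 77; 77 ≡ 34 (mod 43); 34·19 ≡ 1, so inverse 19.
N/7 = 473; 473 ≡ 4 (mod 7); 4·2 ≡ 1, so inverse 2.
m ≡ 1·301·3 + 20·77·19 + 1·473·2 = 31109.
31109 mod 3311 = 1310.

1310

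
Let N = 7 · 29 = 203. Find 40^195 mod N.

Mod 7: 40 ≡ 5; by Fermat, exponent reduces to 195 mod 6 = 3; 5^3 ≡ 6 (mod 7).
Mod 29: 40 ≡ 11; by Fermat, exponent reduces to 195 mod 28 = 27; 11^27 ≡ 8 (mod 29).
Combine by CRT: x ≡ 6 (mod 7), x ≡ 8 (mod 29) ⇒ x ≡ 153 (mod 203).

153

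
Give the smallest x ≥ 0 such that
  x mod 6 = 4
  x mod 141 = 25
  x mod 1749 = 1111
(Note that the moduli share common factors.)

gcd(6, 141) = 3 and 3 | (25 − 4), so the pair is consistent; merging gives x ≡ 166 (mod 282), where 282 = lcm(6, 141).
gcd(282, 1749) = 3 and 3 | (1111 − 166), so the pair is consistent; merging gives x ≡ 41338 (mod 164406), where 164406 = lcm(282, 1749).
The solution is unique modulo lcm(6, 141, 1749) = 164406.

41338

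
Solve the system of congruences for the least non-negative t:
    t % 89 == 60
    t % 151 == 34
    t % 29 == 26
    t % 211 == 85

From t ≡ 60 (mod 89) write t = 60 + 89s. Substituting into t ≡ 34 (mod 151) gives 89s ≡ 125 (mod 151), and since 89⁻¹ ≡ 56 (mod 151), s ≡ 54. Hence t ≡ 60 + 89·54 = 4866 (mod 13439).
From t ≡ 4866 (mod 13439) write t = 4866 + 13439s. Substituting into t ≡ 26 (mod 29) gives 13439s ≡ 3 (mod 29), and since 12⁻¹ ≡ 17 (mod 29), s ≡ 22. Hence t ≡ 4866 + 13439·22 = 300524 (mod 389731).
From t ≡ 300524 (mod 389731) write t = 300524 + 389731s. Substituting into t ≡ 85 (mod 211) gives 389731s ≡ 25 (mod 211), and since 14⁻¹ ≡ 196 (mod 211), s ≡ 47. Hence t ≡ 300524 + 389731·47 = 18617881 (mod 82233241).

18617881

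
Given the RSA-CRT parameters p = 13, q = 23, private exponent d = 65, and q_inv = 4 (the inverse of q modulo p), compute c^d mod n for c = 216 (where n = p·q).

294

d_p = d mod (p−1) = 65 mod 12 = 5; d_q = d mod (q−1) = 21.
m₁ = c^(d_p) mod p: c ≡ 8 (mod 13), and 8^5 mod 13 = 8.
m₂ = c^(d_q) mod q: c ≡ 9 (mod 23), and 9^21 mod 23 = 18.
h = q_inv·(m₁ − m₂) mod p = 4·(8 − 18) mod 13 = 12.
m = m₂ + h·q = 18 + 12·23 = 294.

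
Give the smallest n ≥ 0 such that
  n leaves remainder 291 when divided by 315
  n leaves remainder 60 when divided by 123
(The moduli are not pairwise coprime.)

gcd(315, 123) = 3 and 3 | (60 − 291), so the pair is consistent; merging gives n ≡ 921 (mod 12915), where 12915 = lcm(315, 123).
The solution is unique modulo lcm(315, 123) = 12915.

921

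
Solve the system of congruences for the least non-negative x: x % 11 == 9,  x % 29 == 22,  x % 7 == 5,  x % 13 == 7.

12318

Combine the congruences pairwise.
From x ≡ 9 (mod 11) write x = 9 + 11t. Substituting into x ≡ 22 (mod 29) gives 11t ≡ 13 (mod 29), and since 11⁻¹ ≡ 8 (mod 29), t ≡ 17. Hence x ≡ 9 + 11·17 = 196 (mod 319).
From x ≡ 196 (mod 319) write x = 196 + 319t. Substituting into x ≡ 5 (mod 7) gives 319t ≡ 5 (mod 7), and since 4⁻¹ ≡ 2 (mod 7), t ≡ 3. Hence x ≡ 196 + 319·3 = 1153 (mod 2233).
From x ≡ 1153 (mod 2233) write x = 1153 + 2233t. Substituting into x ≡ 7 (mod 13) gives 2233t ≡ 11 (mod 13), and since 10⁻¹ ≡ 4 (mod 13), t ≡ 5. Hence x ≡ 1153 + 2233·5 = 12318 (mod 29029).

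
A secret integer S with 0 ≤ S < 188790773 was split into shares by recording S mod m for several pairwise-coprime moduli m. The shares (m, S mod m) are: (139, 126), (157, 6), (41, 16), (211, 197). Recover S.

27199785

From S ≡ 126 (mod 139) write S = 126 + 139t. Substituting into S ≡ 6 (mod 157) gives 139t ≡ 37 (mod 157), and since 139⁻¹ ≡ 61 (mod 157), t ≡ 59. Hence S ≡ 126 + 139·59 = 8327 (mod 21823).
From S ≡ 8327 (mod 21823) write S = 8327 + 21823t. Substituting into S ≡ 16 (mod 41) gives 21823t ≡ 12 (mod 41), and since 11⁻¹ ≡ 15 (mod 41), t ≡ 16. Hence S ≡ 8327 + 21823·16 = 357495 (mod 894743).
From S ≡ 357495 (mod 894743) write S = 357495 + 894743t. Substituting into S ≡ 197 (mod 211) gives 894743t ≡ 136 (mod 211), and since 103⁻¹ ≡ 84 (mod 211), t ≡ 30. Hence S ≡ 357495 + 894743·30 = 27199785 (mod 188790773).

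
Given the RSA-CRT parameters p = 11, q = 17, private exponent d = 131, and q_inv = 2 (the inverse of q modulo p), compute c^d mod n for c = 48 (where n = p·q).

d_p = d mod (p−1) = 131 mod 10 = 1; d_q = d mod (q−1) = 3.
m₁ = c^(d_p) mod p: c ≡ 4 (mod 11), and 4^1 mod 11 = 4.
m₂ = c^(d_q) mod q: c ≡ 14 (mod 17), and 14^3 mod 17 = 7.
h = q_inv·(m₁ − m₂) mod p = 2·(4 − 7) mod 11 = 5.
m = m₂ + h·q = 7 + 5·17 = 92.

92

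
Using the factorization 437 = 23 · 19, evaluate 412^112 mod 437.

Mod 23: 412 ≡ 21; by Fermat, exponent reduces to 112 mod 22 = 2; 21^2 ≡ 4 (mod 23).
Mod 19: 412 ≡ 13; by Fermat, exponent reduces to 112 mod 18 = 4; 13^4 ≡ 4 (mod 19).
Combine by CRT: x ≡ 4 (mod 23), x ≡ 4 (mod 19) ⇒ x ≡ 4 (mod 437).

4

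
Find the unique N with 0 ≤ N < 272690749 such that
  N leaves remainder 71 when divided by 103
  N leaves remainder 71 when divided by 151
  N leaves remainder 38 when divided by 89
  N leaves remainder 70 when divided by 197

From N ≡ 71 (mod 103) write N = 71 + 103t. Substituting into N ≡ 71 (mod 151) gives 103t ≡ 0 (mod 151), and since 103⁻¹ ≡ 22 (mod 151), t ≡ 0. Hence N ≡ 71 + 103·0 = 71 (mod 15553).
From N ≡ 71 (mod 15553) write N = 71 + 15553t. Substituting into N ≡ 38 (mod 89) gives 15553t ≡ 56 (mod 89), and since 67⁻¹ ≡ 4 (mod 89), t ≡ 46. Hence N ≡ 71 + 15553·46 = 715509 (mod 1384217).
From N ≡ 715509 (mod 1384217) write N = 715509 + 1384217t. Substituting into N ≡ 70 (mod 197) gives 1384217t ≡ 65 (mod 197), and since 95⁻¹ ≡ 56 (mod 197), t ≡ 94. Hence N ≡ 715509 + 1384217·94 = 130831907 (mod 272690749).

130831907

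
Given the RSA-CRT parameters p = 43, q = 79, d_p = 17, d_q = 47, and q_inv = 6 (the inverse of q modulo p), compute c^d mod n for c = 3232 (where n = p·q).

1198

m₁ = c^(d_p) mod p: c ≡ 7 (mod 43), and 7^17 mod 43 = 37.
m₂ = c^(d_q) mod q: c ≡ 72 (mod 79), and 72^47 mod 79 = 13.
h = q_inv·(m₁ − m₂) mod p = 6·(37 − 13) mod 43 = 15.
m = m₂ + h·q = 13 + 15·79 = 1198.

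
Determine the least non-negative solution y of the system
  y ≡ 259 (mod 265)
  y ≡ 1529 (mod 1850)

79229

gcd(265, 1850) = 5 and 5 | (1529 − 259), so the pair is consistent; merging gives y ≡ 79229 (mod 98050), where 98050 = lcm(265, 1850).
The solution is unique modulo lcm(265, 1850) = 98050.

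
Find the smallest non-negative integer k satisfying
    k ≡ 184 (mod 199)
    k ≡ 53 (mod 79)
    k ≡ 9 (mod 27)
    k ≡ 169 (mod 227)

The moduli are pairwise coprime; N = 199·79·27·227 = 96354009.
N/199 = 484191; 484191 ≡ 24 (mod 199); 24·141 ≡ 1, so inverse 141.
N/79 = 1219671; 1219671 ≡ 69 (mod 79); 69·71 ≡ 1, so inverse 71.
N/27 = 3568667; 3568667 ≡ 23 (mod 27); 23·20 ≡ 1, so inverse 20.
N/227 = 424467; 424467 ≡ 204 (mod 227); 204·148 ≡ 1, so inverse 148.
k ≡ 184·484191·141 + 53·1219671·71 + 9·3568667·20 + 169·424467·148 = 28410601941.
28410601941 mod 96354009 = 82523295.

82523295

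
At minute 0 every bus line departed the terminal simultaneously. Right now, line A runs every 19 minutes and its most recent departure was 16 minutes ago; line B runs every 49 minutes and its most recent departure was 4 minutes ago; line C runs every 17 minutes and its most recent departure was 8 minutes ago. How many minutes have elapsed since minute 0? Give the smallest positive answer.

The moduli are pairwise coprime; N = 19·49·17 = 15827.
N/19 = 833; 833 ≡ 16 (mod 19); 16·6 ≡ 1, so inverse 6.
N/49 = 323; 323 ≡ 29 (mod 49); 29·22 ≡ 1, so inverse 22.
N/17 = 931; 931 ≡ 13 (mod 17); 13·4 ≡ 1, so inverse 4.
t ≡ 16·833·6 + 4·323·22 + 8·931·4 = 138184.
138184 mod 15827 = 11568.

11568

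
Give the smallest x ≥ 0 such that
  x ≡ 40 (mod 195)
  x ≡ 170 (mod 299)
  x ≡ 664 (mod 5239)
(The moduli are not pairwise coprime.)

204985

gcd(195, 299) = 13 and 13 | (170 − 40), so the pair is consistent; merging gives x ≡ 3160 (mod 4485), where 4485 = lcm(195, 299).
gcd(4485, 5239) = 13 and 13 | (664 − 3160), so the pair is consistent; merging gives x ≡ 204985 (mod 1807455), where 1807455 = lcm(4485, 5239).
The solution is unique modulo lcm(195, 299, 5239) = 1807455.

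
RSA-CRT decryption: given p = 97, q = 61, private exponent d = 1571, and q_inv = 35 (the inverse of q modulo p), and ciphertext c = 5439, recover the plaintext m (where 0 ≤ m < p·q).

1238

d_p = d mod (p−1) = 1571 mod 96 = 35; d_q = d mod (q−1) = 11.
m₁ = c^(d_p) mod p: c ≡ 7 (mod 97), and 7^35 mod 97 = 74.
m₂ = c^(d_q) mod q: c ≡ 10 (mod 61), and 10^11 mod 61 = 18.
h = q_inv·(m₁ − m₂) mod p = 35·(74 − 18) mod 97 = 20.
m = m₂ + h·q = 18 + 20·61 = 1238.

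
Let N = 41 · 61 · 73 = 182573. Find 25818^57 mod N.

28789

Mod 41: 25818 ≡ 29; by Fermat, exponent reduces to 57 mod 40 = 17; 29^17 ≡ 7 (mod 41).
Mod 61: 25818 ≡ 15; 15^57 ≡ 58 (mod 61).
Mod 73: 25818 ≡ 49; 49^57 ≡ 27 (mod 73).
Combine by CRT: x ≡ 7 (mod 41), x ≡ 58 (mod 61), x ≡ 27 (mod 73) ⇒ x ≡ 28789 (mod 182573).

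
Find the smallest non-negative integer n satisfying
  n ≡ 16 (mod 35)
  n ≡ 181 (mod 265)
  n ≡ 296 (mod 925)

336996

gcd(35, 265) = 5 and 5 | (181 − 16), so the pair is consistent; merging gives n ≡ 1241 (mod 1855), where 1855 = lcm(35, 265).
gcd(1855, 925) = 5 and 5 | (296 − 1241), so the pair is consistent; merging gives n ≡ 336996 (mod 343175), where 343175 = lcm(1855, 925).
The solution is unique modulo lcm(35, 265, 925) = 343175.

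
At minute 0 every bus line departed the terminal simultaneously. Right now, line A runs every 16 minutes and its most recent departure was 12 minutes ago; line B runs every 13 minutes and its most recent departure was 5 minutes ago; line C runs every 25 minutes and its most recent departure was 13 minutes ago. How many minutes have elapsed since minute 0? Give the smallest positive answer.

3788

From t ≡ 12 (mod 16) write t = 12 + 16s. Substituting into t ≡ 5 (mod 13) gives 16s ≡ 6 (mod 13), and since 3⁻¹ ≡ 9 (mod 13), s ≡ 2. Hence t ≡ 12 + 16·2 = 44 (mod 208).
From t ≡ 44 (mod 208) write t = 44 + 208s. Substituting into t ≡ 13 (mod 25) gives 208s ≡ 19 (mod 25), and since 8⁻¹ ≡ 22 (mod 25), s ≡ 18. Hence t ≡ 44 + 208·18 = 3788 (mod 5200).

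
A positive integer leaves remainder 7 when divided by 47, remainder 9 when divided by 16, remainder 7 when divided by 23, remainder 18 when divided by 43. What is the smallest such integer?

521049

The moduli are pairwise coprime; M = 47·16·23·43 = 743728.
M/47 = 15824; 15824 ≡ 32 (mod 47); 32·25 ≡ 1, so inverse 25.
M/16 = 46483; 46483 ≡ 3 (mod 16); 3·11 ≡ 1, so inverse 11.
M/23 = 32336; 32336 ≡ 21 (mod 23); 21·11 ≡ 1, so inverse 11.
M/43 = 17296; 17296 ≡ 10 (mod 43); 10·13 ≡ 1, so inverse 13.
n ≡ 7·15824·25 + 9·46483·11 + 7·32336·11 + 18·17296·13 = 13908153.
13908153 mod 743728 = 521049.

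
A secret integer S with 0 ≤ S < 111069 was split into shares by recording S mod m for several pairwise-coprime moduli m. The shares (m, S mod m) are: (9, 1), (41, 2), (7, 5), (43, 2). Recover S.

81100

Combine the congruences pairwise.
From S ≡ 1 (mod 9) write S = 1 + 9t. Substituting into S ≡ 2 (mod 41) gives 9t ≡ 1 (mod 41), and since 9⁻¹ ≡ 32 (mod 41), t ≡ 32. Hence S ≡ 1 + 9·32 = 289 (mod 369).
From S ≡ 289 (mod 369) write S = 289 + 369t. Substituting into S ≡ 5 (mod 7) gives 369t ≡ 3 (mod 7), and since 5⁻¹ ≡ 3 (mod 7), t ≡ 2. Hence S ≡ 289 + 369·2 = 1027 (mod 2583).
From S ≡ 1027 (mod 2583) write S = 1027 + 2583t. Substituting into S ≡ 2 (mod 43) gives 2583t ≡ 7 (mod 43), and since 3⁻¹ ≡ 29 (mod 43), t ≡ 31. Hence S ≡ 1027 + 2583·31 = 81100 (mod 111069).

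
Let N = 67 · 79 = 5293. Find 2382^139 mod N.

Mod 67: 2382 ≡ 37; by Fermat, exponent reduces to 139 mod 66 = 7; 37^7 ≡ 37 (mod 67).
Mod 79: 2382 ≡ 12; by Fermat, exponent reduces to 139 mod 78 = 61; 12^61 ≡ 27 (mod 79).
Combine by CRT: x ≡ 37 (mod 67), x ≡ 27 (mod 79) ⇒ x ≡ 975 (mod 5293).

975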